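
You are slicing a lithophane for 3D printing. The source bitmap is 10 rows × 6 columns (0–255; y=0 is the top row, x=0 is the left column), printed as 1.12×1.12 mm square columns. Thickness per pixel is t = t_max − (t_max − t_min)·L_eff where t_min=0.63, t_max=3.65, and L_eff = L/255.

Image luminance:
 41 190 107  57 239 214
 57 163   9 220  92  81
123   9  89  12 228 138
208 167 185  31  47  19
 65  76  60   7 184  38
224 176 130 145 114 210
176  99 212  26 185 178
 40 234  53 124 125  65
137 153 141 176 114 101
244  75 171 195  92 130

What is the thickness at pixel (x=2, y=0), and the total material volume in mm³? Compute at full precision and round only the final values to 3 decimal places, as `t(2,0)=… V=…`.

t(2,0)=2.383 V=164.764

span = t_max - t_min = 3.65 - 0.63 = 3.020
L(2,0) = 107, L_eff = 107/255 = 0.419608
t(2,0) = 3.65 - 3.020·0.419608 = 2.383
Σt over all 10·6 pixels = 558233/4250 ≈ 131.3489412
V = pitch²·Σt = 1.12²·558233/4250 = 164.764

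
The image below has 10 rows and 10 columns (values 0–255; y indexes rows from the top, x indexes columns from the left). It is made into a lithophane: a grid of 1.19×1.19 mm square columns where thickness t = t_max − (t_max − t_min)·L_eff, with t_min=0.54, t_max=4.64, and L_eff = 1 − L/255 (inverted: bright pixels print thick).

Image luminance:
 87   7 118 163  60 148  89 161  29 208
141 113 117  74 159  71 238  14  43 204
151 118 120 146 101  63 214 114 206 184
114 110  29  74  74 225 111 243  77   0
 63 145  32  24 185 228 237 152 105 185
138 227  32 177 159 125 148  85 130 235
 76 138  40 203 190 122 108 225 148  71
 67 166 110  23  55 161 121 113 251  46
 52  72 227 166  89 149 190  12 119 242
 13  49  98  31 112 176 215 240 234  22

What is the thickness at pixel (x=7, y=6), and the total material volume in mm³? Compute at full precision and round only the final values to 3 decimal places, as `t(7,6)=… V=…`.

span = t_max - t_min = 4.64 - 0.54 = 4.100
L(7,6) = 225, L_eff = 1 - 225/255 = 0.117647 (inverted)
t(7,6) = 4.64 - 4.100·0.117647 = 4.158
Σt over all 10·10 pixels = 324526/1275 ≈ 254.5301961
V = pitch²·Σt = 1.19²·324526/1275 = 360.440

t(7,6)=4.158 V=360.440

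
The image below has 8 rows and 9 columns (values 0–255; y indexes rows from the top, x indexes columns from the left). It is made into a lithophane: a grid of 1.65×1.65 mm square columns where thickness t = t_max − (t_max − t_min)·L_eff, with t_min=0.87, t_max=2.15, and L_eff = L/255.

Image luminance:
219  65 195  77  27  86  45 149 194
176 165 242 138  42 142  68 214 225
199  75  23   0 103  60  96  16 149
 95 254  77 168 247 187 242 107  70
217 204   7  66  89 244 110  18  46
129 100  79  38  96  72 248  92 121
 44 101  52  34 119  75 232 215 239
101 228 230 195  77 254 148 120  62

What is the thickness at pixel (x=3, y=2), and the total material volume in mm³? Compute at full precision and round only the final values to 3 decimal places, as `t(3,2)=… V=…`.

t(3,2)=2.150 V=296.551

span = t_max - t_min = 2.15 - 0.87 = 1.280
L(3,2) = 0, L_eff = 0/255 = 0.000000
t(3,2) = 2.15 - 1.280·0.000000 = 2.150
Σt over all 8·9 pixels = 694402/6375 ≈ 108.9258039
V = pitch²·Σt = 1.65²·694402/6375 = 296.551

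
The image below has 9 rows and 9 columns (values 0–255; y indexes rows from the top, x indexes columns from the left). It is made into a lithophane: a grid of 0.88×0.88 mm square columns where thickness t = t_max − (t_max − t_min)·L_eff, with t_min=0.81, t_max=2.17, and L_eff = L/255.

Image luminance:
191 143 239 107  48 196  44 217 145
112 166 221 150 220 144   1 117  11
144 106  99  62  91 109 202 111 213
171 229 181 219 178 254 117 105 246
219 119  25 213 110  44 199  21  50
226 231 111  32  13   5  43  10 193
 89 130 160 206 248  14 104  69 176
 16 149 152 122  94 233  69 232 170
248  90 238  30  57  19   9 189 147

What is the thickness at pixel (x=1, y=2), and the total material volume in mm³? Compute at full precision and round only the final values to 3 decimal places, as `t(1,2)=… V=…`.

t(1,2)=1.605 V=92.201

span = t_max - t_min = 2.17 - 0.81 = 1.360
L(1,2) = 106, L_eff = 106/255 = 0.415686
t(1,2) = 2.17 - 1.360·0.415686 = 1.605
Σt over all 9·9 pixels = 178591/1500 ≈ 119.0606667
V = pitch²·Σt = 0.88²·178591/1500 = 92.201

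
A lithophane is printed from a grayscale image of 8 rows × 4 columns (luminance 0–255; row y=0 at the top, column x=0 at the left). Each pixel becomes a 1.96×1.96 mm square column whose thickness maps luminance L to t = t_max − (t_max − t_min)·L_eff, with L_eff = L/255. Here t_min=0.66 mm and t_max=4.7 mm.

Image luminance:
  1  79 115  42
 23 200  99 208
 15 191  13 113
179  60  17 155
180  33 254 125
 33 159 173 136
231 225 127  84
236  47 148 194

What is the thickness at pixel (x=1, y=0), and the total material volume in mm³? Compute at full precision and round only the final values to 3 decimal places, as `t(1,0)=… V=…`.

t(1,0)=3.448 V=340.715

span = t_max - t_min = 4.7 - 0.66 = 4.040
L(1,0) = 79, L_eff = 79/255 = 0.309804
t(1,0) = 4.7 - 4.040·0.309804 = 3.448
Σt over all 8·4 pixels = 113081/1275 ≈ 88.6909804
V = pitch²·Σt = 1.96²·113081/1275 = 340.715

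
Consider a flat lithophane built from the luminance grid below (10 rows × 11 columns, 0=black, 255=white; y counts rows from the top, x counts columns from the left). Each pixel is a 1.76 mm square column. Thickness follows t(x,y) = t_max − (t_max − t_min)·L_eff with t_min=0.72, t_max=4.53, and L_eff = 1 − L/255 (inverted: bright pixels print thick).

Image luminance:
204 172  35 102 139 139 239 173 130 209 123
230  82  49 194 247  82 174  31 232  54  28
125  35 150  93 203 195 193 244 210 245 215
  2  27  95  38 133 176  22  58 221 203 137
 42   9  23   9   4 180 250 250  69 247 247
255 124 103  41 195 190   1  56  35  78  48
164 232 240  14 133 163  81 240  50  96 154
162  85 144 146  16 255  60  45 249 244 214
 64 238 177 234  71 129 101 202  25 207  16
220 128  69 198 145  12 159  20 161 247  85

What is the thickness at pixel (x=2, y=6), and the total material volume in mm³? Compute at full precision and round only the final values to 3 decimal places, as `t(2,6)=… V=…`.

span = t_max - t_min = 4.53 - 0.72 = 3.810
L(2,6) = 240, L_eff = 1 - 240/255 = 0.058824 (inverted)
t(2,6) = 4.53 - 3.810·0.058824 = 4.306
Σt over all 10·11 pixels = 2532353/8500 ≈ 297.9238824
V = pitch²·Σt = 1.76²·2532353/8500 = 922.849

t(2,6)=4.306 V=922.849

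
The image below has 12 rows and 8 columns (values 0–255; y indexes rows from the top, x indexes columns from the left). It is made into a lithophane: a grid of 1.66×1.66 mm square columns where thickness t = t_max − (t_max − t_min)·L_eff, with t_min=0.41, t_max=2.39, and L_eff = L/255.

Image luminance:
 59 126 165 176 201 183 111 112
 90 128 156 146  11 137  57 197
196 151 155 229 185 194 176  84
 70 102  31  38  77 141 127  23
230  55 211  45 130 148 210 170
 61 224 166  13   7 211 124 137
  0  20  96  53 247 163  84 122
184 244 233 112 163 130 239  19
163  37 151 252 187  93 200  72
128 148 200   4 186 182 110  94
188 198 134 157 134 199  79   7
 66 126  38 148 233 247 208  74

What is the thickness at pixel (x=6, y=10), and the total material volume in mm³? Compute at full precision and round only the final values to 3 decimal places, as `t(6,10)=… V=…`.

span = t_max - t_min = 2.39 - 0.41 = 1.980
L(6,10) = 79, L_eff = 79/255 = 0.309804
t(6,10) = 2.39 - 1.980·0.309804 = 1.777
Σt over all 12·8 pixels = 277548/2125 ≈ 130.6108235
V = pitch²·Σt = 1.66²·277548/2125 = 359.911

t(6,10)=1.777 V=359.911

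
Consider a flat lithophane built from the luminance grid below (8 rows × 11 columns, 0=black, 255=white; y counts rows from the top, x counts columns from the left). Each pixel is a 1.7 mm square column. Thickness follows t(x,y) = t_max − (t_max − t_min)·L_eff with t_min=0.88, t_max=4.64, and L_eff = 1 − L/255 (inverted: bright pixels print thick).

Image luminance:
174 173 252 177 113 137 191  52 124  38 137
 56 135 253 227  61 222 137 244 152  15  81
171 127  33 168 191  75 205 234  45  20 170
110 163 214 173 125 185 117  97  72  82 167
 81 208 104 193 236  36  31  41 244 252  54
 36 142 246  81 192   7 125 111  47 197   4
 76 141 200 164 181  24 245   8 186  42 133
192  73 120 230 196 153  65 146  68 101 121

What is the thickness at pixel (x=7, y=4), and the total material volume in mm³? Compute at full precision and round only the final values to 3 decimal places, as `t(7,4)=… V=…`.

span = t_max - t_min = 4.64 - 0.88 = 3.760
L(7,4) = 41, L_eff = 1 - 41/255 = 0.839216 (inverted)
t(7,4) = 4.64 - 3.760·0.839216 = 1.485
Σt over all 8·11 pixels = 248.896
V = pitch²·Σt = 1.7²·248.896 = 719.309

t(7,4)=1.485 V=719.309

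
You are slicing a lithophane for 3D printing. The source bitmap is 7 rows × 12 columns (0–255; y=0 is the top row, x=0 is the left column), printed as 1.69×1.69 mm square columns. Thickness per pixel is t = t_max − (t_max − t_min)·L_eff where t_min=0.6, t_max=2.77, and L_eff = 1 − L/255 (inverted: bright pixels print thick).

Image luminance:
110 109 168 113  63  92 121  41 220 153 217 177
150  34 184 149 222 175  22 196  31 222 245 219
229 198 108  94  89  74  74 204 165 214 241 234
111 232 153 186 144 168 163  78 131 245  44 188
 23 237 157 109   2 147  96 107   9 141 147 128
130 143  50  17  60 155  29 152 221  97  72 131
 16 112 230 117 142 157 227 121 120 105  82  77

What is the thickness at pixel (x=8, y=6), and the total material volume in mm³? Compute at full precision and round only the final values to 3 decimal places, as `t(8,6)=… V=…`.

t(8,6)=1.621 V=417.766

span = t_max - t_min = 2.77 - 0.6 = 2.170
L(8,6) = 120, L_eff = 1 - 120/255 = 0.529412 (inverted)
t(8,6) = 2.77 - 2.170·0.529412 = 1.621
Σt over all 7·12 pixels = 1864961/12750 ≈ 146.2714510
V = pitch²·Σt = 1.69²·1864961/12750 = 417.766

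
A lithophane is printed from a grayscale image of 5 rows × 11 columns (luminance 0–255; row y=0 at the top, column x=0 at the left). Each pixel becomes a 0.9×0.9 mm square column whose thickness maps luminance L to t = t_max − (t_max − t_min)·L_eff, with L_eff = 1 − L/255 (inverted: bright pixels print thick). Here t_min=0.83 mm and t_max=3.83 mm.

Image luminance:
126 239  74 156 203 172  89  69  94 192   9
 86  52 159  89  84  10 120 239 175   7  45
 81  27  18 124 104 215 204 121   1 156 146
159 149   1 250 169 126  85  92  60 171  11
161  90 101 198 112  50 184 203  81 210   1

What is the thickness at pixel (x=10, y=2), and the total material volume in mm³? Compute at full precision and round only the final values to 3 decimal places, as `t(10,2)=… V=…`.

span = t_max - t_min = 3.83 - 0.83 = 3.000
L(10,2) = 146, L_eff = 1 - 146/255 = 0.427451 (inverted)
t(10,2) = 3.83 - 3.000·0.427451 = 2.548
Σt over all 5·11 pixels = 40921/340 ≈ 120.3558824
V = pitch²·Σt = 0.9²·40921/340 = 97.488

t(10,2)=2.548 V=97.488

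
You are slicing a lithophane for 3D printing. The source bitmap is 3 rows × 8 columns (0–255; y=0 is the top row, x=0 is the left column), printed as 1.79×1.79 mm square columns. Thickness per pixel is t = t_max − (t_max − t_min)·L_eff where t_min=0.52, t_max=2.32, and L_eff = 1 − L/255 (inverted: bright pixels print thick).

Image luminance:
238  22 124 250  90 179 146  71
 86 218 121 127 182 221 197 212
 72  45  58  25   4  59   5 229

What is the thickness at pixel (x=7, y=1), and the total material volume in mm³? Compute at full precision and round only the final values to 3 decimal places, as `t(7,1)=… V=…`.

span = t_max - t_min = 2.32 - 0.52 = 1.800
L(7,1) = 212, L_eff = 1 - 212/255 = 0.168627 (inverted)
t(7,1) = 2.32 - 1.800·0.168627 = 2.016
Σt over all 3·8 pixels = 14247/425 ≈ 33.5223529
V = pitch²·Σt = 1.79²·14247/425 = 107.409

t(7,1)=2.016 V=107.409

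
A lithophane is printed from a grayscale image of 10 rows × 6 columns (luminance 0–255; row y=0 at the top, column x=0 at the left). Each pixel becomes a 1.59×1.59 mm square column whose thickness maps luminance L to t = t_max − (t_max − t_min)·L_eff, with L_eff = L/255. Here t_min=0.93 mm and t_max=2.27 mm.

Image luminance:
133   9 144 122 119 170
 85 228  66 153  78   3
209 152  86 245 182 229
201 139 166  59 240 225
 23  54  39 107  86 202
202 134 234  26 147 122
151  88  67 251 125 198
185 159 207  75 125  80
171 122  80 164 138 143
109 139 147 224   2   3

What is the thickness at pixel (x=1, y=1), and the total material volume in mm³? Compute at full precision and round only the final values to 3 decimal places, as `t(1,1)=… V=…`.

t(1,1)=1.072 V=238.420

span = t_max - t_min = 2.27 - 0.93 = 1.340
L(1,1) = 228, L_eff = 228/255 = 0.894118
t(1,1) = 2.27 - 1.340·0.894118 = 1.072
Σt over all 10·6 pixels = 601213/6375 ≈ 94.3079216
V = pitch²·Σt = 1.59²·601213/6375 = 238.420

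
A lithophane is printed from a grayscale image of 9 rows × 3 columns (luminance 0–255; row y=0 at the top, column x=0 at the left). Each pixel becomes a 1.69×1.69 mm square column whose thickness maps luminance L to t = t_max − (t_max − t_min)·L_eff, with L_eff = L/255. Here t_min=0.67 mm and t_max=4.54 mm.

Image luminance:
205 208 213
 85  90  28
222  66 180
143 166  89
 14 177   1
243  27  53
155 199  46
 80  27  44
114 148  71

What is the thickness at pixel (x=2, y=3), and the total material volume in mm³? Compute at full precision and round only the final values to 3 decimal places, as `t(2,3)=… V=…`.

t(2,3)=3.189 V=215.990

span = t_max - t_min = 4.54 - 0.67 = 3.870
L(2,3) = 89, L_eff = 89/255 = 0.349020
t(2,3) = 4.54 - 3.870·0.349020 = 3.189
Σt over all 9·3 pixels = 75.624
V = pitch²·Σt = 1.69²·75.624 = 215.990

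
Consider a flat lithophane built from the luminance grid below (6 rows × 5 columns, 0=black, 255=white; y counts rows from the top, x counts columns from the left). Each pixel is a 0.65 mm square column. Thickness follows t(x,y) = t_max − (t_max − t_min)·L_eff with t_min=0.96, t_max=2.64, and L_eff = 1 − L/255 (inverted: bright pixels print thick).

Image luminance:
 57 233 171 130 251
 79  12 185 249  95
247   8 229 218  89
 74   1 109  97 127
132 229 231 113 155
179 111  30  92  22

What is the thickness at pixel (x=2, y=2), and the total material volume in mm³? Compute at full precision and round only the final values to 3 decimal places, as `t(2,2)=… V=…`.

t(2,2)=2.469 V=23.177

span = t_max - t_min = 2.64 - 0.96 = 1.680
L(2,2) = 229, L_eff = 1 - 229/255 = 0.101961 (inverted)
t(2,2) = 2.64 - 1.680·0.101961 = 2.469
Σt over all 6·5 pixels = 23314/425 ≈ 54.8564706
V = pitch²·Σt = 0.65²·23314/425 = 23.177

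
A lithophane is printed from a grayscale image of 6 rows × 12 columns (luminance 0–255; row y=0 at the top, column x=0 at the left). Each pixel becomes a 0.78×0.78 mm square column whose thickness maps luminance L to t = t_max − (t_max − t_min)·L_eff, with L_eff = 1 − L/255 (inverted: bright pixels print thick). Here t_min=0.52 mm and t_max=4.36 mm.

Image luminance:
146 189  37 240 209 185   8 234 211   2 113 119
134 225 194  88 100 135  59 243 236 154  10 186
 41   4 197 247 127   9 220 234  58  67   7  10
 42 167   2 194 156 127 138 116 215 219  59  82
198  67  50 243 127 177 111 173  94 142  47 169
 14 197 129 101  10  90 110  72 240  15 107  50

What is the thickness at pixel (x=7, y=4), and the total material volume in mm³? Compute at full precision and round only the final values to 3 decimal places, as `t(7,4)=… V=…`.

t(7,4)=3.125 V=104.575

span = t_max - t_min = 4.36 - 0.52 = 3.840
L(7,4) = 173, L_eff = 1 - 173/255 = 0.321569 (inverted)
t(7,4) = 4.36 - 3.840·0.321569 = 3.125
Σt over all 6·12 pixels = 365256/2125 ≈ 171.8851765
V = pitch²·Σt = 0.78²·365256/2125 = 104.575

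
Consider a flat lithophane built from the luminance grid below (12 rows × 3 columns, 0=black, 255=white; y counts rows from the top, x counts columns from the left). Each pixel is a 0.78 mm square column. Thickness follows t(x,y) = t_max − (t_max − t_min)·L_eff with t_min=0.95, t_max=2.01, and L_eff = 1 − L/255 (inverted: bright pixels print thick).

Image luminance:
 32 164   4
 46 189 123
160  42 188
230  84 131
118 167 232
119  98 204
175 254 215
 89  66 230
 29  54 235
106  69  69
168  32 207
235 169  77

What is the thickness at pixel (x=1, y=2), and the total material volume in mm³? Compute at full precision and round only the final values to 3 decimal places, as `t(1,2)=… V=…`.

span = t_max - t_min = 2.01 - 0.95 = 1.060
L(1,2) = 42, L_eff = 1 - 42/255 = 0.835294 (inverted)
t(1,2) = 2.01 - 1.060·0.835294 = 1.125
Σt over all 12·3 pixels = 69098/1275 ≈ 54.1945098
V = pitch²·Σt = 0.78²·69098/1275 = 32.972

t(1,2)=1.125 V=32.972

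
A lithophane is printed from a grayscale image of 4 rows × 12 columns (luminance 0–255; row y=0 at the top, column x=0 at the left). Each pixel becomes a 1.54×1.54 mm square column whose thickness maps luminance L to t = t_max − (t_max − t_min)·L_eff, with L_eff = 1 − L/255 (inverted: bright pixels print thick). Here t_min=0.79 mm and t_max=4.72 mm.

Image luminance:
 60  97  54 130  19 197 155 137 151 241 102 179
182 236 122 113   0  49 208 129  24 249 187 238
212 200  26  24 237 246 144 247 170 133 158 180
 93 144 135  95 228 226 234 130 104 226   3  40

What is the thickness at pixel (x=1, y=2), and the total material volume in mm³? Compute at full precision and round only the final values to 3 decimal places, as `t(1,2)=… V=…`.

t(1,2)=3.872 V=341.911

span = t_max - t_min = 4.72 - 0.79 = 3.930
L(1,2) = 200, L_eff = 1 - 200/255 = 0.215686 (inverted)
t(1,2) = 4.72 - 3.930·0.215686 = 3.872
Σt over all 4·12 pixels = 612717/4250 ≈ 144.1687059
V = pitch²·Σt = 1.54²·612717/4250 = 341.911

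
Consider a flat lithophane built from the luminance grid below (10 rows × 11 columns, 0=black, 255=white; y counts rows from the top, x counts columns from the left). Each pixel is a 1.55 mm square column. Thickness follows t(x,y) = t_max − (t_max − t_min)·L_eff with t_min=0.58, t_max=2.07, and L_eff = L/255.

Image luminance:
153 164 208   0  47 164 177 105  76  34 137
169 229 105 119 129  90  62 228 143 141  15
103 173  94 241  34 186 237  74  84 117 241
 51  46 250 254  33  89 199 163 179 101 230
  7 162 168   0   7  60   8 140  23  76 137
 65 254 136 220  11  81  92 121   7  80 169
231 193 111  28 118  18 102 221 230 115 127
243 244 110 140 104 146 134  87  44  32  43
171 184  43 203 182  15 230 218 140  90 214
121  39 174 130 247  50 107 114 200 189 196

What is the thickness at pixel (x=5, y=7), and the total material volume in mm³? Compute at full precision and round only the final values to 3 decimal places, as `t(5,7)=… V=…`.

t(5,7)=1.217 V=350.852

span = t_max - t_min = 2.07 - 0.58 = 1.490
L(5,7) = 146, L_eff = 146/255 = 0.572549
t(5,7) = 2.07 - 1.490·0.572549 = 1.217
Σt over all 10·11 pixels = 1861963/12750 ≈ 146.0363137
V = pitch²·Σt = 1.55²·1861963/12750 = 350.852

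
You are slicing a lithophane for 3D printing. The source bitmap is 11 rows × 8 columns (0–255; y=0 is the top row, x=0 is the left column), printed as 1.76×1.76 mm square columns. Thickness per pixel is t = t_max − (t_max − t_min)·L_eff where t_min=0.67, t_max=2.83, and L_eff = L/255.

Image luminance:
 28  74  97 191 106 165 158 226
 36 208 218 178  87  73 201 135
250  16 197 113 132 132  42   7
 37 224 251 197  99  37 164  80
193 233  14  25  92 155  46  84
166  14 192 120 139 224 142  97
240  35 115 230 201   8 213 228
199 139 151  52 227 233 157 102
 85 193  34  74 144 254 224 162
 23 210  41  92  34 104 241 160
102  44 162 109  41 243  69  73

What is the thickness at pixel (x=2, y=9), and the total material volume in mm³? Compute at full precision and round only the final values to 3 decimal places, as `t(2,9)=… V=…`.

t(2,9)=2.483 V=468.555

span = t_max - t_min = 2.83 - 0.67 = 2.160
L(2,9) = 41, L_eff = 41/255 = 0.160784
t(2,9) = 2.83 - 2.160·0.160784 = 2.483
Σt over all 11·8 pixels = 151.264
V = pitch²·Σt = 1.76²·151.264 = 468.555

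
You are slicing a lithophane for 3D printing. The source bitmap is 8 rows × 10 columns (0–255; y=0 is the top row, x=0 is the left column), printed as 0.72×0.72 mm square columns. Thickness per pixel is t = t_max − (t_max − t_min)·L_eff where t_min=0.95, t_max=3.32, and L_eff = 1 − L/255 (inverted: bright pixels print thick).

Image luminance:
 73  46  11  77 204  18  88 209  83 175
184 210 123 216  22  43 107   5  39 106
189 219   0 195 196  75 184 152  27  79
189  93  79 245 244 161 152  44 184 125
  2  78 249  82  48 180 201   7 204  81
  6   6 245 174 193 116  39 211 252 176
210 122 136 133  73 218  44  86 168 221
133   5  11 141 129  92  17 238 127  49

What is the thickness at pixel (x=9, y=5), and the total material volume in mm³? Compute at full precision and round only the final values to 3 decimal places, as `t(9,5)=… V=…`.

t(9,5)=2.586 V=86.490

span = t_max - t_min = 3.32 - 0.95 = 2.370
L(9,5) = 176, L_eff = 1 - 176/255 = 0.309804 (inverted)
t(9,5) = 3.32 - 2.370·0.309804 = 2.586
Σt over all 8·10 pixels = 709073/4250 ≈ 166.8407059
V = pitch²·Σt = 0.72²·709073/4250 = 86.490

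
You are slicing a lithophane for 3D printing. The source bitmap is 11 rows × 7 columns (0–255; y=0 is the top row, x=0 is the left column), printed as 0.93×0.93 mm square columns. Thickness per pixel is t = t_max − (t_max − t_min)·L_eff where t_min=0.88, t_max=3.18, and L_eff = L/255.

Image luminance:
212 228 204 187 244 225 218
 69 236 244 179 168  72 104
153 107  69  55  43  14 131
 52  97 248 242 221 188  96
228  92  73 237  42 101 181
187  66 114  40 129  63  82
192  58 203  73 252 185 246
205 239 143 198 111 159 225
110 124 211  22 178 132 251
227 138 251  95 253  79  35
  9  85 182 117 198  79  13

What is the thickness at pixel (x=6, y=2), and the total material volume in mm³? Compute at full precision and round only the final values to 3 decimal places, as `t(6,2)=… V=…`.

t(6,2)=1.998 V=124.259

span = t_max - t_min = 3.18 - 0.88 = 2.300
L(6,2) = 131, L_eff = 131/255 = 0.513725
t(6,2) = 3.18 - 2.300·0.513725 = 1.998
Σt over all 11·7 pixels = 183178/1275 ≈ 143.6690196
V = pitch²·Σt = 0.93²·183178/1275 = 124.259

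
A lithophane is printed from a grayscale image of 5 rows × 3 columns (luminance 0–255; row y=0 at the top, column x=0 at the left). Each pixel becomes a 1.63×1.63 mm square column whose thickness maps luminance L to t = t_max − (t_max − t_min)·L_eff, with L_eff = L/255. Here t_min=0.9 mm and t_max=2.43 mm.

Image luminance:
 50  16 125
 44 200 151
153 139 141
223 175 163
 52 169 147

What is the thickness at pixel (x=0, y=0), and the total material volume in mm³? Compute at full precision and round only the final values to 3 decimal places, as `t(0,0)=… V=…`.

t(0,0)=2.130 V=65.790

span = t_max - t_min = 2.43 - 0.9 = 1.530
L(0,0) = 50, L_eff = 50/255 = 0.196078
t(0,0) = 2.43 - 1.530·0.196078 = 2.130
Σt over all 5·3 pixels = 24.762
V = pitch²·Σt = 1.63²·24.762 = 65.790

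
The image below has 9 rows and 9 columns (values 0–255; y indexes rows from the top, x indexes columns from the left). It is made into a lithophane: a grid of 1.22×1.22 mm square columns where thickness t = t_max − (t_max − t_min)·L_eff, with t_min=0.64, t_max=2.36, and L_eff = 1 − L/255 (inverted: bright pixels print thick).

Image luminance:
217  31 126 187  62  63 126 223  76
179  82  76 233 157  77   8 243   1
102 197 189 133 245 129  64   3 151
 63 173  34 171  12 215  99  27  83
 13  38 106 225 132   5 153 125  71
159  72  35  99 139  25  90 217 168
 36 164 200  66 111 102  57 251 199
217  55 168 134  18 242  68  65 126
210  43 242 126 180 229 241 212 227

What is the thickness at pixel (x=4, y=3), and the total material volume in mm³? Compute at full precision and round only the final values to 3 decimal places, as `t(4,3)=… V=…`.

span = t_max - t_min = 2.36 - 0.64 = 1.720
L(4,3) = 12, L_eff = 1 - 12/255 = 0.952941 (inverted)
t(4,3) = 2.36 - 1.720·0.952941 = 0.721
Σt over all 9·9 pixels = 765554/6375 ≈ 120.0869020
V = pitch²·Σt = 1.22²·765554/6375 = 178.737

t(4,3)=0.721 V=178.737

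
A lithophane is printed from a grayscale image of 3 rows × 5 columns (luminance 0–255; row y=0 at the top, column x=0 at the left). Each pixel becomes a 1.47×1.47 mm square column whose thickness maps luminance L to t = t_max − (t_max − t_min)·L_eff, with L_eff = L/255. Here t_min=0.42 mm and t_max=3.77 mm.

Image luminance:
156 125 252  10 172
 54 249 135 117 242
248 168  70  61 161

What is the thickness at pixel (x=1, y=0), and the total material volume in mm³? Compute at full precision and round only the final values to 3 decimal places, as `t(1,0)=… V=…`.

span = t_max - t_min = 3.77 - 0.42 = 3.350
L(1,0) = 125, L_eff = 125/255 = 0.490196
t(1,0) = 3.77 - 3.350·0.490196 = 2.128
Σt over all 3·5 pixels = 9311/340 ≈ 27.3852941
V = pitch²·Σt = 1.47²·9311/340 = 59.177

t(1,0)=2.128 V=59.177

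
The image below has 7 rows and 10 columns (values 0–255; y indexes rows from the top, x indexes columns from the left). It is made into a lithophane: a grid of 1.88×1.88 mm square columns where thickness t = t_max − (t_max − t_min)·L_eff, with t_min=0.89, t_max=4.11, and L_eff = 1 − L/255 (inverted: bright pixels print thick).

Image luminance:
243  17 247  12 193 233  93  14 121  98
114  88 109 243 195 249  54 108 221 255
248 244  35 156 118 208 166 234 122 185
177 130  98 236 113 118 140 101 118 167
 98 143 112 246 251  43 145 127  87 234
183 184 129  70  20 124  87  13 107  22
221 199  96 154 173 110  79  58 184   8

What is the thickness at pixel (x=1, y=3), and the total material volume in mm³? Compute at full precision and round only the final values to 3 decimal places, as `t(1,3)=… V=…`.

t(1,3)=2.532 V=654.358

span = t_max - t_min = 4.11 - 0.89 = 3.220
L(1,3) = 130, L_eff = 1 - 130/255 = 0.490196 (inverted)
t(1,3) = 4.11 - 3.220·0.490196 = 2.532
Σt over all 7·10 pixels = 2360533/12750 ≈ 185.1398431
V = pitch²·Σt = 1.88²·2360533/12750 = 654.358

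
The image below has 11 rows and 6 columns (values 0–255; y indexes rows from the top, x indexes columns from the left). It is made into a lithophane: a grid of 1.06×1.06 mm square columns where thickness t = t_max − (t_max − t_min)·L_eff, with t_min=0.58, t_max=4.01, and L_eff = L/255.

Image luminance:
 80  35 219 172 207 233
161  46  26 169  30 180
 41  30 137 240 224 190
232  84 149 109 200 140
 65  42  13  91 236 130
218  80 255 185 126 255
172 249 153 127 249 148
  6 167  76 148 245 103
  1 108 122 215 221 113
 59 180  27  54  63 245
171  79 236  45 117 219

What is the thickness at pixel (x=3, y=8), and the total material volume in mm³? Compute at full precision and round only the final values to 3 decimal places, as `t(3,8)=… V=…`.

t(3,8)=1.118 V=159.113

span = t_max - t_min = 4.01 - 0.58 = 3.430
L(3,8) = 215, L_eff = 215/255 = 0.843137
t(3,8) = 4.01 - 3.430·0.843137 = 1.118
Σt over all 11·6 pixels = 1805533/12750 ≈ 141.6104314
V = pitch²·Σt = 1.06²·1805533/12750 = 159.113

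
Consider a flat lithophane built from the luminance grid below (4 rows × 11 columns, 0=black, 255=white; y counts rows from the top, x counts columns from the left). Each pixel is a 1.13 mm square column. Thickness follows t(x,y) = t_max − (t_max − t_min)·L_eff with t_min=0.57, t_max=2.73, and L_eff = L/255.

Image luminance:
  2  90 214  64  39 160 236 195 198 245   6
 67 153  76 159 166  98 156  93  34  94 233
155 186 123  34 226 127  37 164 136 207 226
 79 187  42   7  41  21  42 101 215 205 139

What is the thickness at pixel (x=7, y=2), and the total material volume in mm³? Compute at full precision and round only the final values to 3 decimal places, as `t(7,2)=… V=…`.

t(7,2)=1.341 V=94.131

span = t_max - t_min = 2.73 - 0.57 = 2.160
L(7,2) = 164, L_eff = 164/255 = 0.643137
t(7,2) = 2.73 - 2.160·0.643137 = 1.341
Σt over all 4·11 pixels = 156651/2125 ≈ 73.7181176
V = pitch²·Σt = 1.13²·156651/2125 = 94.131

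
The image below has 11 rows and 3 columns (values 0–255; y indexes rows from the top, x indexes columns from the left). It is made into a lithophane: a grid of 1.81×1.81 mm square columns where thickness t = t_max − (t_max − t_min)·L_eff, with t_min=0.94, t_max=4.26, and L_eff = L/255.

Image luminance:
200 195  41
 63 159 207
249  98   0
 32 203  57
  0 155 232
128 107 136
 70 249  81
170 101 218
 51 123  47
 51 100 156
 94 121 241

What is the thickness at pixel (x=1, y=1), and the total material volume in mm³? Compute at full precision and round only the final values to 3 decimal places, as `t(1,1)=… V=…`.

span = t_max - t_min = 4.26 - 0.94 = 3.320
L(1,1) = 159, L_eff = 159/255 = 0.623529
t(1,1) = 4.26 - 3.320·0.623529 = 2.190
Σt over all 11·3 pixels = 221197/2550 ≈ 86.7439216
V = pitch²·Σt = 1.81²·221197/2550 = 284.182

t(1,1)=2.190 V=284.182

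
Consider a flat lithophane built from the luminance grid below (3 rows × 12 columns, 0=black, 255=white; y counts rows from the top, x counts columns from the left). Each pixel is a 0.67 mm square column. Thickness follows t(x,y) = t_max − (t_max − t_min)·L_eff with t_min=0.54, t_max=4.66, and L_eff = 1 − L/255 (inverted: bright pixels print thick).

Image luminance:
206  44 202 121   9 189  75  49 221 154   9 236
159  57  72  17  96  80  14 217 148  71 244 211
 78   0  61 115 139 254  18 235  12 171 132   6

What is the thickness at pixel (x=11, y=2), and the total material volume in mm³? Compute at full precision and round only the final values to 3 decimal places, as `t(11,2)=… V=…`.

t(11,2)=0.637 V=38.623

span = t_max - t_min = 4.66 - 0.54 = 4.120
L(11,2) = 6, L_eff = 1 - 6/255 = 0.976471 (inverted)
t(11,2) = 4.66 - 4.120·0.976471 = 0.637
Σt over all 3·12 pixels = 182832/2125 ≈ 86.0385882
V = pitch²·Σt = 0.67²·182832/2125 = 38.623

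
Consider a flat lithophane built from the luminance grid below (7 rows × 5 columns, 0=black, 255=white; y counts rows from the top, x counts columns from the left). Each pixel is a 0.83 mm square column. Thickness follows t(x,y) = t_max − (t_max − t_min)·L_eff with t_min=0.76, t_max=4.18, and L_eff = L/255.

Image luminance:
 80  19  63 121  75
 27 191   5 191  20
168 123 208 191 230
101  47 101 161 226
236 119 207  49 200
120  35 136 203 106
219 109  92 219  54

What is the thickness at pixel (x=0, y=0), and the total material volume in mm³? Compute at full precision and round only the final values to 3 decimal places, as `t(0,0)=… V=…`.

t(0,0)=3.107 V=59.652

span = t_max - t_min = 4.18 - 0.76 = 3.420
L(0,0) = 80, L_eff = 80/255 = 0.313725
t(0,0) = 4.18 - 3.420·0.313725 = 3.107
Σt over all 7·5 pixels = 368011/4250 ≈ 86.5908235
V = pitch²·Σt = 0.83²·368011/4250 = 59.652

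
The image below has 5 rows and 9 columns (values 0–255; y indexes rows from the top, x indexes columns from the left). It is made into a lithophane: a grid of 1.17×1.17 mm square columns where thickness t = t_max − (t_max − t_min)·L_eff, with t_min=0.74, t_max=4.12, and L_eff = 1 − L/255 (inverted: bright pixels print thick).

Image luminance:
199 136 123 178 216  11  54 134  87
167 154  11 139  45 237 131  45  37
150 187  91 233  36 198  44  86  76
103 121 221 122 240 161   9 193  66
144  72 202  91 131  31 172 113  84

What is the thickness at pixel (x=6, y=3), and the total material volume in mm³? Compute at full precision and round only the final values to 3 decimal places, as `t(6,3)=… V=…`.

t(6,3)=0.859 V=145.035

span = t_max - t_min = 4.12 - 0.74 = 3.380
L(6,3) = 9, L_eff = 1 - 9/255 = 0.964706 (inverted)
t(6,3) = 4.12 - 3.380·0.964706 = 0.859
Σt over all 5·9 pixels = 225144/2125 ≈ 105.9501176
V = pitch²·Σt = 1.17²·225144/2125 = 145.035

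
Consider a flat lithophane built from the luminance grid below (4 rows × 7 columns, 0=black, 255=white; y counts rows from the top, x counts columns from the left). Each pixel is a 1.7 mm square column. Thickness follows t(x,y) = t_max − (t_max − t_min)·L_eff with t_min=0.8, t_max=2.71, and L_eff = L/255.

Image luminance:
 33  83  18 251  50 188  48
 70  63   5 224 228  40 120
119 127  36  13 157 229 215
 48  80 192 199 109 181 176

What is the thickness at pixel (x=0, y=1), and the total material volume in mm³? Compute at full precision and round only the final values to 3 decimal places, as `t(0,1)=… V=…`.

span = t_max - t_min = 2.71 - 0.8 = 1.910
L(0,1) = 70, L_eff = 70/255 = 0.274510
t(0,1) = 2.71 - 1.910·0.274510 = 2.186
Σt over all 4·7 pixels = 652129/12750 ≈ 51.1473725
V = pitch²·Σt = 1.7²·652129/12750 = 147.816

t(0,1)=2.186 V=147.816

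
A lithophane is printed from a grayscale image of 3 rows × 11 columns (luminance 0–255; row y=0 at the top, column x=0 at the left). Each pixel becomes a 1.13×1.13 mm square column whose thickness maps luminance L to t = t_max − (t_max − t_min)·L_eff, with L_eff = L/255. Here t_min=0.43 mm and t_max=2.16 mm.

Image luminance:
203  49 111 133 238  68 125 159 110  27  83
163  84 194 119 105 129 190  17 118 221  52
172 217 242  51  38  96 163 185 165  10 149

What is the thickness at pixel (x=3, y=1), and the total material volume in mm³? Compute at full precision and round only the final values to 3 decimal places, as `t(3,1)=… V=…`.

span = t_max - t_min = 2.16 - 0.43 = 1.730
L(3,1) = 119, L_eff = 119/255 = 0.466667
t(3,1) = 2.16 - 1.730·0.466667 = 1.353
Σt over all 3·11 pixels = 546731/12750 ≈ 42.8808627
V = pitch²·Σt = 1.13²·546731/12750 = 54.755

t(3,1)=1.353 V=54.755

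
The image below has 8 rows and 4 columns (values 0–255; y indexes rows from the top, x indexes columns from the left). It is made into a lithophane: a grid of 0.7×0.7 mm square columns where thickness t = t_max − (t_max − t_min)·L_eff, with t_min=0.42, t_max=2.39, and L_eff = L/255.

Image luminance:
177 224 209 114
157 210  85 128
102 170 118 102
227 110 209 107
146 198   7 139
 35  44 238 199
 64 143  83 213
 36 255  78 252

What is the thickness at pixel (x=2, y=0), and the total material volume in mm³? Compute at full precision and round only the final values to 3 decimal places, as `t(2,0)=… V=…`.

span = t_max - t_min = 2.39 - 0.42 = 1.970
L(2,0) = 209, L_eff = 209/255 = 0.819608
t(2,0) = 2.39 - 1.970·0.819608 = 0.775
Σt over all 8·4 pixels = 1048177/25500 ≈ 41.1049804
V = pitch²·Σt = 0.7²·1048177/25500 = 20.141

t(2,0)=0.775 V=20.141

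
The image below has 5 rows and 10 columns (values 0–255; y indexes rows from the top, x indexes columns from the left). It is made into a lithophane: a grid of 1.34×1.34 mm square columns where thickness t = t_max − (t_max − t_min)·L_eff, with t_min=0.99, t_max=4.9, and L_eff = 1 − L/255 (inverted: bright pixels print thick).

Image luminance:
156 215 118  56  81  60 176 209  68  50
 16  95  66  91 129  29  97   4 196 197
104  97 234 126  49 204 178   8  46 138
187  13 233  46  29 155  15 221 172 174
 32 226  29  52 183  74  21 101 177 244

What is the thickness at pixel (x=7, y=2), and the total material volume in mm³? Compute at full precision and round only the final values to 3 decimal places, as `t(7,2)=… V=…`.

t(7,2)=1.113 V=245.184

span = t_max - t_min = 4.9 - 0.99 = 3.910
L(7,2) = 8, L_eff = 1 - 8/255 = 0.968627 (inverted)
t(7,2) = 4.9 - 3.910·0.968627 = 1.113
Σt over all 5·10 pixels = 204821/1500 ≈ 136.5473333
V = pitch²·Σt = 1.34²·204821/1500 = 245.184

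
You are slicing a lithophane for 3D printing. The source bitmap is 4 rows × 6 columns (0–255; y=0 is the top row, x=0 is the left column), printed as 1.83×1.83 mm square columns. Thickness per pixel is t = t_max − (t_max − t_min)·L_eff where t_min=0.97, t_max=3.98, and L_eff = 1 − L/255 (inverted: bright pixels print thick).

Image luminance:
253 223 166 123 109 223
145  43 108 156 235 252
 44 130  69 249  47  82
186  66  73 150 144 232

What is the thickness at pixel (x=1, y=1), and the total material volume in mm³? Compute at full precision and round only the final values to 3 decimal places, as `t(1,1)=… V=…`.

span = t_max - t_min = 3.98 - 0.97 = 3.010
L(1,1) = 43, L_eff = 1 - 43/255 = 0.831373 (inverted)
t(1,1) = 3.98 - 3.010·0.831373 = 1.478
Σt over all 4·6 pixels = 412387/6375 ≈ 64.6881569
V = pitch²·Σt = 1.83²·412387/6375 = 216.634

t(1,1)=1.478 V=216.634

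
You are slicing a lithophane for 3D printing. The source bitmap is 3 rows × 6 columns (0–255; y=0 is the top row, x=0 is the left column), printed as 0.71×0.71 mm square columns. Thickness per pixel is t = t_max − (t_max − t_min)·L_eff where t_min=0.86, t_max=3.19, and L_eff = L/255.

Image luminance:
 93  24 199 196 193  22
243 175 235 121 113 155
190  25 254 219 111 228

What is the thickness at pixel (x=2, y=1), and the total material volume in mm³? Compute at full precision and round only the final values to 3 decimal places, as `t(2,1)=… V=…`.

t(2,1)=1.043 V=16.067

span = t_max - t_min = 3.19 - 0.86 = 2.330
L(2,1) = 235, L_eff = 235/255 = 0.921569
t(2,1) = 3.19 - 2.330·0.921569 = 1.043
Σt over all 3·6 pixels = 135457/4250 ≈ 31.8722353
V = pitch²·Σt = 0.71²·135457/4250 = 16.067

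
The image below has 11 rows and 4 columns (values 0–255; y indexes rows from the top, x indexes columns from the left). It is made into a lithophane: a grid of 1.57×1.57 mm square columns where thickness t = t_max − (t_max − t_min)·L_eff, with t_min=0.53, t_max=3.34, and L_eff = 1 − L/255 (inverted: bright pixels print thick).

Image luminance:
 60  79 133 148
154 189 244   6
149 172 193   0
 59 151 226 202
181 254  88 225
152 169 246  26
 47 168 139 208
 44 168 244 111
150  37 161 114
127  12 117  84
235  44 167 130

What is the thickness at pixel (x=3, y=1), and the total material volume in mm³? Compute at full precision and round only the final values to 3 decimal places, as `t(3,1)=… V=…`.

t(3,1)=0.596 V=220.808

span = t_max - t_min = 3.34 - 0.53 = 2.810
L(3,1) = 6, L_eff = 1 - 6/255 = 0.976471 (inverted)
t(3,1) = 3.34 - 2.810·0.976471 = 0.596
Σt over all 11·4 pixels = 2284313/25500 ≈ 89.5809020
V = pitch²·Σt = 1.57²·2284313/25500 = 220.808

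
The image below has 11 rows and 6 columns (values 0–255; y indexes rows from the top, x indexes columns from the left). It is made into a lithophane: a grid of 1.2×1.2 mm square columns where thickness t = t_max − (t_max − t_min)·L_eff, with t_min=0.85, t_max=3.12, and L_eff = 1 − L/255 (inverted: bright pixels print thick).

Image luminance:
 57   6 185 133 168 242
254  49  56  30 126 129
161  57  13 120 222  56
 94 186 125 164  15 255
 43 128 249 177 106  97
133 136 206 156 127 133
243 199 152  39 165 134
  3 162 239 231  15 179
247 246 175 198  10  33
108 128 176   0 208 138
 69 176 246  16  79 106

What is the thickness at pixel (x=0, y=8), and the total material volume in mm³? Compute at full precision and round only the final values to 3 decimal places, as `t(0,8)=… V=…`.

t(0,8)=3.049 V=192.487

span = t_max - t_min = 3.12 - 0.85 = 2.270
L(0,8) = 247, L_eff = 1 - 247/255 = 0.031373 (inverted)
t(0,8) = 3.12 - 2.270·0.031373 = 3.049
Σt over all 11·6 pixels = 852157/6375 ≈ 133.6716863
V = pitch²·Σt = 1.2²·852157/6375 = 192.487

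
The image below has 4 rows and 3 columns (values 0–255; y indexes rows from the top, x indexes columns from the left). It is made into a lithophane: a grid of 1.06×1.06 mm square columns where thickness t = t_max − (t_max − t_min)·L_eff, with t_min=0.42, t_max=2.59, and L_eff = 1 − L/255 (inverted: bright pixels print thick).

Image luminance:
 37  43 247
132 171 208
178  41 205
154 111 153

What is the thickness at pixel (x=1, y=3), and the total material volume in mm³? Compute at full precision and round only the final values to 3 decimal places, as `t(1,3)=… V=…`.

span = t_max - t_min = 2.59 - 0.42 = 2.170
L(1,3) = 111, L_eff = 1 - 111/255 = 0.564706 (inverted)
t(1,3) = 2.59 - 2.170·0.564706 = 1.365
Σt over all 4·3 pixels = 8218/425 ≈ 19.3364706
V = pitch²·Σt = 1.06²·8218/425 = 21.726

t(1,3)=1.365 V=21.726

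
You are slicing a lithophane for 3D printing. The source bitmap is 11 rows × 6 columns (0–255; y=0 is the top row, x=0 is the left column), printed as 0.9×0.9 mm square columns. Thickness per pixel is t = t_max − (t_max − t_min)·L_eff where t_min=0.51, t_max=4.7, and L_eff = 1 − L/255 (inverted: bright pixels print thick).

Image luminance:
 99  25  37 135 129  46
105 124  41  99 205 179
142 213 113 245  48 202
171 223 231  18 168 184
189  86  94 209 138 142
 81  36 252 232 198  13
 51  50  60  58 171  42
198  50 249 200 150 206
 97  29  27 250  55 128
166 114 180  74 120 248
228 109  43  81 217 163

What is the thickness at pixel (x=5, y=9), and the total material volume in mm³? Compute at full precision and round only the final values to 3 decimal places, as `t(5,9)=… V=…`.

t(5,9)=4.585 V=142.604

span = t_max - t_min = 4.7 - 0.51 = 4.190
L(5,9) = 248, L_eff = 1 - 248/255 = 0.027451 (inverted)
t(5,9) = 4.7 - 4.190·0.027451 = 4.585
Σt over all 11·6 pixels = 1122346/6375 ≈ 176.0542745
V = pitch²·Σt = 0.9²·1122346/6375 = 142.604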